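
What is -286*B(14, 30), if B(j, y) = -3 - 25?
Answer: 8008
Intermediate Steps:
B(j, y) = -28
-286*B(14, 30) = -286*(-28) = 8008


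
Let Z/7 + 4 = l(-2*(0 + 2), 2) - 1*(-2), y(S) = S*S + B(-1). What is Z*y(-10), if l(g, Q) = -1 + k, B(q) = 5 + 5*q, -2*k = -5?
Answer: -350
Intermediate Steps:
k = 5/2 (k = -½*(-5) = 5/2 ≈ 2.5000)
y(S) = S² (y(S) = S*S + (5 + 5*(-1)) = S² + (5 - 5) = S² + 0 = S²)
l(g, Q) = 3/2 (l(g, Q) = -1 + 5/2 = 3/2)
Z = -7/2 (Z = -28 + 7*(3/2 - 1*(-2)) = -28 + 7*(3/2 + 2) = -28 + 7*(7/2) = -28 + 49/2 = -7/2 ≈ -3.5000)
Z*y(-10) = -7/2*(-10)² = -7/2*100 = -350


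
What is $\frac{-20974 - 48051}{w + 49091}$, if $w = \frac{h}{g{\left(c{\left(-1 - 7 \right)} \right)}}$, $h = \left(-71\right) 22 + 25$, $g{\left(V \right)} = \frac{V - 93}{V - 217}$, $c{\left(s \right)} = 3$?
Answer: $- \frac{282375}{185876} \approx -1.5192$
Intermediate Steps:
$g{\left(V \right)} = \frac{-93 + V}{-217 + V}$
$h = -1537$ ($h = -1562 + 25 = -1537$)
$w = - \frac{164459}{45}$ ($w = - \frac{1537}{\frac{1}{-217 + 3} \left(-93 + 3\right)} = - \frac{1537}{\frac{1}{-214} \left(-90\right)} = - \frac{1537}{\left(- \frac{1}{214}\right) \left(-90\right)} = - \frac{1537}{\frac{45}{107}} = \left(-1537\right) \frac{107}{45} = - \frac{164459}{45} \approx -3654.6$)
$\frac{-20974 - 48051}{w + 49091} = \frac{-20974 - 48051}{- \frac{164459}{45} + 49091} = - \frac{69025}{\frac{2044636}{45}} = \left(-69025\right) \frac{45}{2044636} = - \frac{282375}{185876}$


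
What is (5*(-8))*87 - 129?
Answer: -3609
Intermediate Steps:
(5*(-8))*87 - 129 = -40*87 - 129 = -3480 - 129 = -3609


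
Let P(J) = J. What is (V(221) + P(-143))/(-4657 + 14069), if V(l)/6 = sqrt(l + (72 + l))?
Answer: -11/724 + 3*sqrt(514)/4706 ≈ -0.00074061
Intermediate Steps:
V(l) = 6*sqrt(72 + 2*l) (V(l) = 6*sqrt(l + (72 + l)) = 6*sqrt(72 + 2*l))
(V(221) + P(-143))/(-4657 + 14069) = (6*sqrt(72 + 2*221) - 143)/(-4657 + 14069) = (6*sqrt(72 + 442) - 143)/9412 = (6*sqrt(514) - 143)*(1/9412) = (-143 + 6*sqrt(514))*(1/9412) = -11/724 + 3*sqrt(514)/4706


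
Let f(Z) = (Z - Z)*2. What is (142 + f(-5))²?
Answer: 20164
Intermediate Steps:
f(Z) = 0 (f(Z) = 0*2 = 0)
(142 + f(-5))² = (142 + 0)² = 142² = 20164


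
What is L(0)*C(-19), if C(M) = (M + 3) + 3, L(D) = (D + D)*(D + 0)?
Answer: 0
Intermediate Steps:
L(D) = 2*D² (L(D) = (2*D)*D = 2*D²)
C(M) = 6 + M (C(M) = (3 + M) + 3 = 6 + M)
L(0)*C(-19) = (2*0²)*(6 - 19) = (2*0)*(-13) = 0*(-13) = 0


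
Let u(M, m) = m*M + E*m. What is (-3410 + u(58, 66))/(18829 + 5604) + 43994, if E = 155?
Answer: 1074916050/24433 ≈ 43994.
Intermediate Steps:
u(M, m) = 155*m + M*m (u(M, m) = m*M + 155*m = M*m + 155*m = 155*m + M*m)
(-3410 + u(58, 66))/(18829 + 5604) + 43994 = (-3410 + 66*(155 + 58))/(18829 + 5604) + 43994 = (-3410 + 66*213)/24433 + 43994 = (-3410 + 14058)*(1/24433) + 43994 = 10648*(1/24433) + 43994 = 10648/24433 + 43994 = 1074916050/24433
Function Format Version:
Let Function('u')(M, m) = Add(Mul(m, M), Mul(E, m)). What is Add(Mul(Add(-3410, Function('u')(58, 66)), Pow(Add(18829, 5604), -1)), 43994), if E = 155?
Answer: Rational(1074916050, 24433) ≈ 43994.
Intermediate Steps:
Function('u')(M, m) = Add(Mul(155, m), Mul(M, m)) (Function('u')(M, m) = Add(Mul(m, M), Mul(155, m)) = Add(Mul(M, m), Mul(155, m)) = Add(Mul(155, m), Mul(M, m)))
Add(Mul(Add(-3410, Function('u')(58, 66)), Pow(Add(18829, 5604), -1)), 43994) = Add(Mul(Add(-3410, Mul(66, Add(155, 58))), Pow(Add(18829, 5604), -1)), 43994) = Add(Mul(Add(-3410, Mul(66, 213)), Pow(24433, -1)), 43994) = Add(Mul(Add(-3410, 14058), Rational(1, 24433)), 43994) = Add(Mul(10648, Rational(1, 24433)), 43994) = Add(Rational(10648, 24433), 43994) = Rational(1074916050, 24433)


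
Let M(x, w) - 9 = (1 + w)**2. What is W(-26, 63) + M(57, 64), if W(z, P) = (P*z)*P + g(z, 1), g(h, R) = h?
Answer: -98986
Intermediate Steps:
M(x, w) = 9 + (1 + w)**2
W(z, P) = z + z*P**2 (W(z, P) = (P*z)*P + z = z*P**2 + z = z + z*P**2)
W(-26, 63) + M(57, 64) = -26*(1 + 63**2) + (9 + (1 + 64)**2) = -26*(1 + 3969) + (9 + 65**2) = -26*3970 + (9 + 4225) = -103220 + 4234 = -98986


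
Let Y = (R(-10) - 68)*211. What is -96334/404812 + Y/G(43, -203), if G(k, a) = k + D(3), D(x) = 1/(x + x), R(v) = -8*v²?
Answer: -31776285683/7489022 ≈ -4243.0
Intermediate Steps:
D(x) = 1/(2*x)
Y = -183148 (Y = (-8*(-10)² - 68)*211 = (-8*100 - 68)*211 = (-800 - 68)*211 = -868*211 = -183148)
G(k, a) = ⅙ + k (G(k, a) = k + (½)/3 = k + (½)*(⅓) = k + ⅙ = ⅙ + k)
-96334/404812 + Y/G(43, -203) = -96334/404812 - 183148/(⅙ + 43) = -96334*1/404812 - 183148/259/6 = -48167/202406 - 183148*6/259 = -48167/202406 - 156984/37 = -31776285683/7489022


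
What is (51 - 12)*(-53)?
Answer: -2067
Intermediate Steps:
(51 - 12)*(-53) = 39*(-53) = -2067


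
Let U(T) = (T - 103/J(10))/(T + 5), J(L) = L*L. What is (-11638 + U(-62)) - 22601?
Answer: -65051999/1900 ≈ -34238.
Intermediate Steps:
J(L) = L²
U(T) = (-103/100 + T)/(5 + T) (U(T) = (T - 103/(10²))/(T + 5) = (T - 103/100)/(5 + T) = (-103/100 + T)/(5 + T))
(-11638 + U(-62)) - 22601 = (-11638 + (-103/100 - 62)/(5 - 62)) - 22601 = (-11638 - 6303/100/(-57)) - 22601 = (-11638 - 1/57*(-6303/100)) - 22601 = (-11638 + 2101/1900) - 22601 = -22110099/1900 - 22601 = -65051999/1900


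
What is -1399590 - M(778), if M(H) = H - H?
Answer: -1399590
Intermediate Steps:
M(H) = 0
-1399590 - M(778) = -1399590 - 1*0 = -1399590 + 0 = -1399590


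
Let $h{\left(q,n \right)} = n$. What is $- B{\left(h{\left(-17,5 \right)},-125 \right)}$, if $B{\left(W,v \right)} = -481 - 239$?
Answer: $720$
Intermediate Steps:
$B{\left(W,v \right)} = -720$ ($B{\left(W,v \right)} = -481 - 239 = -720$)
$- B{\left(h{\left(-17,5 \right)},-125 \right)} = \left(-1\right) \left(-720\right) = 720$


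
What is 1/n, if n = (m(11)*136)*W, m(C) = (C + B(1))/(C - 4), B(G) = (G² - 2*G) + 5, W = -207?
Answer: -7/422280 ≈ -1.6577e-5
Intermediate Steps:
B(G) = 5 + G² - 2*G
m(C) = (4 + C)/(-4 + C) (m(C) = (C + (5 + 1² - 2*1))/(C - 4) = (C + (5 + 1 - 2))/(-4 + C) = (C + 4)/(-4 + C) = (4 + C)/(-4 + C))
n = -422280/7 (n = (((4 + 11)/(-4 + 11))*136)*(-207) = ((15/7)*136)*(-207) = (2040/7)*(-207) = -422280/7 ≈ -60326.)
1/n = 1/(-422280/7) = -7/422280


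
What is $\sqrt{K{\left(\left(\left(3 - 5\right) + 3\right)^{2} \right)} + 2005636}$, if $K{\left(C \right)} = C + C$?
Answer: $\sqrt{2005638} \approx 1416.2$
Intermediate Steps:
$K{\left(C \right)} = 2 C$
$\sqrt{K{\left(\left(\left(3 - 5\right) + 3\right)^{2} \right)} + 2005636} = \sqrt{2 \left(\left(3 - 5\right) + 3\right)^{2} + 2005636} = \sqrt{2 \left(-2 + 3\right)^{2} + 2005636} = \sqrt{2 \cdot 1^{2} + 2005636} = \sqrt{2 \cdot 1 + 2005636} = \sqrt{2 + 2005636} = \sqrt{2005638}$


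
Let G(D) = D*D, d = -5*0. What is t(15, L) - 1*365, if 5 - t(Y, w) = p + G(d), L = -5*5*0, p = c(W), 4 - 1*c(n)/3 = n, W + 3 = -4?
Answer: -393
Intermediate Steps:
d = 0
W = -7 (W = -3 - 4 = -7)
c(n) = 12 - 3*n
p = 33 (p = 12 - 3*(-7) = 12 + 21 = 33)
G(D) = D²
L = 0 (L = -25*0 = 0)
t(Y, w) = -28 (t(Y, w) = 5 - (33 + 0²) = 5 - (33 + 0) = 5 - 1*33 = 5 - 33 = -28)
t(15, L) - 1*365 = -28 - 1*365 = -28 - 365 = -393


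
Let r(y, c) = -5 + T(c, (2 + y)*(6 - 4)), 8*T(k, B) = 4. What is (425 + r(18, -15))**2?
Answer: 707281/4 ≈ 1.7682e+5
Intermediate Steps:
T(k, B) = 1/2 (T(k, B) = (1/8)*4 = 1/2)
r(y, c) = -9/2 (r(y, c) = -5 + 1/2 = -9/2)
(425 + r(18, -15))**2 = (425 - 9/2)**2 = (841/2)**2 = 707281/4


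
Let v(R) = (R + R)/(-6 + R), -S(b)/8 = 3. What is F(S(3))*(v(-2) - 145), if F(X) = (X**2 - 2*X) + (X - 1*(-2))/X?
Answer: -2167211/24 ≈ -90301.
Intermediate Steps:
S(b) = -24 (S(b) = -8*3 = -24)
F(X) = X**2 - 2*X + (2 + X)/X (F(X) = (X**2 - 2*X) + (X + 2)/X = (X**2 - 2*X) + (2 + X)/X = X**2 - 2*X + (2 + X)/X)
v(R) = 2*R/(-6 + R) (v(R) = (2*R)/(-6 + R) = 2*R/(-6 + R))
F(S(3))*(v(-2) - 145) = (1 + (-24)**2 - 2*(-24) + 2/(-24))*(2*(-2)/(-6 - 2) - 145) = (1 + 576 + 48 + 2*(-1/24))*(2*(-2)/(-8) - 145) = (1 + 576 + 48 - 1/12)*(2*(-2)*(-1/8) - 145) = 7499*(1/2 - 145)/12 = (7499/12)*(-289/2) = -2167211/24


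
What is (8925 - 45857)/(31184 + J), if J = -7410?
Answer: -18466/11887 ≈ -1.5535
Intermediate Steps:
(8925 - 45857)/(31184 + J) = (8925 - 45857)/(31184 - 7410) = -36932/23774 = -36932*1/23774 = -18466/11887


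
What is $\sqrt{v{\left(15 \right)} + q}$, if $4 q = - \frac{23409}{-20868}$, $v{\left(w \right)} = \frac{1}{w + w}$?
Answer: $\frac{\sqrt{3416013345}}{104340} \approx 0.56016$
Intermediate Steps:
$v{\left(w \right)} = \frac{1}{2 w}$
$q = \frac{7803}{27824}$ ($q = \frac{\left(-23409\right) \frac{1}{-20868}}{4} = \frac{\left(-23409\right) \left(- \frac{1}{20868}\right)}{4} = \frac{1}{4} \cdot \frac{7803}{6956} = \frac{7803}{27824} \approx 0.28044$)
$\sqrt{v{\left(15 \right)} + q} = \sqrt{\frac{1}{2 \cdot 15} + \frac{7803}{27824}} = \sqrt{\frac{1}{2} \cdot \frac{1}{15} + \frac{7803}{27824}} = \sqrt{\frac{1}{30} + \frac{7803}{27824}} = \sqrt{\frac{130957}{417360}} = \frac{\sqrt{3416013345}}{104340}$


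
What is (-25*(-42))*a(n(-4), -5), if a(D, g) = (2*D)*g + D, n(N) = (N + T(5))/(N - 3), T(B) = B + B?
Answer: 8100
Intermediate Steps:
T(B) = 2*B
n(N) = (10 + N)/(-3 + N) (n(N) = (N + 2*5)/(N - 3) = (N + 10)/(-3 + N) = (10 + N)/(-3 + N))
a(D, g) = D + 2*D*g (a(D, g) = 2*D*g + D = D + 2*D*g)
(-25*(-42))*a(n(-4), -5) = (-25*(-42))*(((10 - 4)/(-3 - 4))*(1 + 2*(-5))) = 1050*((6/(-7))*(1 - 10)) = 1050*(-1/7*6*(-9)) = 1050*(-6/7*(-9)) = 1050*(54/7) = 8100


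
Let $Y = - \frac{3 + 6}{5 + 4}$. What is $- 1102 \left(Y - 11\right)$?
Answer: $13224$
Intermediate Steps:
$Y = -1$ ($Y = - \frac{9}{9} = \left(-1\right) 1 = -1$)
$- 1102 \left(Y - 11\right) = - 1102 \left(-1 - 11\right) = \left(-1102\right) \left(-12\right) = 13224$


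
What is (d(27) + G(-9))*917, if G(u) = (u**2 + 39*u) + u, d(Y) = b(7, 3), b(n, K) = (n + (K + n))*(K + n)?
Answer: -99953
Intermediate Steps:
b(n, K) = (K + n)*(K + 2*n) (b(n, K) = (K + 2*n)*(K + n) = (K + n)*(K + 2*n))
d(Y) = 170 (d(Y) = 3**2 + 2*7**2 + 3*3*7 = 9 + 2*49 + 63 = 9 + 98 + 63 = 170)
G(u) = u**2 + 40*u
(d(27) + G(-9))*917 = (170 - 9*(40 - 9))*917 = (170 - 9*31)*917 = (170 - 279)*917 = -109*917 = -99953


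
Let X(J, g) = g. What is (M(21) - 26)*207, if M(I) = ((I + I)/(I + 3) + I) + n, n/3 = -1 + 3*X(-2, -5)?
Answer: -42435/4 ≈ -10609.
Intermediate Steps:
n = -48 (n = 3*(-1 + 3*(-5)) = 3*(-1 - 15) = 3*(-16) = -48)
M(I) = -48 + I + 2*I/(3 + I) (M(I) = ((I + I)/(I + 3) + I) - 48 = ((2*I)/(3 + I) + I) - 48 = (2*I/(3 + I) + I) - 48 = (I + 2*I/(3 + I)) - 48 = -48 + I + 2*I/(3 + I))
(M(21) - 26)*207 = ((-144 + 21**2 - 43*21)/(3 + 21) - 26)*207 = ((-144 + 441 - 903)/24 - 26)*207 = ((1/24)*(-606) - 26)*207 = (-101/4 - 26)*207 = -205/4*207 = -42435/4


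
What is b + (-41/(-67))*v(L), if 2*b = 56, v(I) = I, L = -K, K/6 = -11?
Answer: 4582/67 ≈ 68.388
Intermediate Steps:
K = -66 (K = 6*(-11) = -66)
L = 66 (L = -1*(-66) = 66)
b = 28 (b = (½)*56 = 28)
b + (-41/(-67))*v(L) = 28 - 41/(-67)*66 = 28 - 41*(-1/67)*66 = 28 + (41/67)*66 = 28 + 2706/67 = 4582/67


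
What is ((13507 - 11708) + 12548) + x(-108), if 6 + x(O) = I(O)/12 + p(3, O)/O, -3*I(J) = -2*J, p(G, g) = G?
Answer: 516059/36 ≈ 14335.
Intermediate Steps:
I(J) = 2*J/3 (I(J) = -(-2)*J/3 = 2*J/3)
x(O) = -6 + 3/O + O/18 (x(O) = -6 + ((2*O/3)/12 + 3/O) = -6 + ((2*O/3)*(1/12) + 3/O) = -6 + (O/18 + 3/O) = -6 + (3/O + O/18) = -6 + 3/O + O/18)
((13507 - 11708) + 12548) + x(-108) = ((13507 - 11708) + 12548) + (-6 + 3/(-108) + (1/18)*(-108)) = (1799 + 12548) + (-6 + 3*(-1/108) - 6) = 14347 + (-6 - 1/36 - 6) = 14347 - 433/36 = 516059/36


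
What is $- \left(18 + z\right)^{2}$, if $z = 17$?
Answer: $-1225$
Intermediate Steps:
$- \left(18 + z\right)^{2} = - \left(18 + 17\right)^{2} = - 35^{2} = \left(-1\right) 1225 = -1225$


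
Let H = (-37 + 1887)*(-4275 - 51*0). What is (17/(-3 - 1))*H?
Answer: 67224375/2 ≈ 3.3612e+7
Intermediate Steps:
H = -7908750 (H = 1850*(-4275 + 0) = 1850*(-4275) = -7908750)
(17/(-3 - 1))*H = (17/(-3 - 1))*(-7908750) = (17/(-4))*(-7908750) = -¼*17*(-7908750) = -17/4*(-7908750) = 67224375/2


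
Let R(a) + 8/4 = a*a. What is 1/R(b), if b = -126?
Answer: 1/15874 ≈ 6.2996e-5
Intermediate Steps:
R(a) = -2 + a² (R(a) = -2 + a*a = -2 + a²)
1/R(b) = 1/(-2 + (-126)²) = 1/(-2 + 15876) = 1/15874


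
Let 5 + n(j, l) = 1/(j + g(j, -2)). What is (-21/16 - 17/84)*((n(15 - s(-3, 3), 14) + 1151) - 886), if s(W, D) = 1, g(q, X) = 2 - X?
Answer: -2382629/6048 ≈ -393.95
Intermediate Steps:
n(j, l) = -5 + 1/(4 + j) (n(j, l) = -5 + 1/(j + (2 - 1*(-2))) = -5 + 1/(j + (2 + 2)) = -5 + 1/(j + 4) = -5 + 1/(4 + j))
(-21/16 - 17/84)*((n(15 - s(-3, 3), 14) + 1151) - 886) = (-21/16 - 17/84)*(((-19 - 5*(15 - 1*1))/(4 + (15 - 1*1)) + 1151) - 886) = (-21*1/16 - 17*1/84)*(((-19 - 5*(15 - 1))/(4 + (15 - 1)) + 1151) - 886) = (-21/16 - 17/84)*(((-19 - 5*14)/(4 + 14) + 1151) - 886) = -509*(((-19 - 70)/18 + 1151) - 886)/336 = -509*(((1/18)*(-89) + 1151) - 886)/336 = -509*((-89/18 + 1151) - 886)/336 = -509*(20629/18 - 886)/336 = -509/336*4681/18 = -2382629/6048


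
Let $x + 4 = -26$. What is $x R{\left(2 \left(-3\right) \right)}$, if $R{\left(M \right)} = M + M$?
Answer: $360$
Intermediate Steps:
$x = -30$ ($x = -4 - 26 = -30$)
$R{\left(M \right)} = 2 M$
$x R{\left(2 \left(-3\right) \right)} = - 30 \cdot 2 \cdot 2 \left(-3\right) = - 30 \cdot 2 \left(-6\right) = \left(-30\right) \left(-12\right) = 360$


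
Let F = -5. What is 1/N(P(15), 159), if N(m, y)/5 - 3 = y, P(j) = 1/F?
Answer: 1/810 ≈ 0.0012346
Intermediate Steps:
P(j) = -⅕ (P(j) = 1/(-5) = -⅕)
N(m, y) = 15 + 5*y
1/N(P(15), 159) = 1/(15 + 5*159) = 1/(15 + 795) = 1/810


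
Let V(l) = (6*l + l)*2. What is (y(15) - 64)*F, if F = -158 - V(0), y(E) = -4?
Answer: 10744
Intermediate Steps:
V(l) = 14*l (V(l) = (7*l)*2 = 14*l)
F = -158 (F = -158 - 14*0 = -158 - 1*0 = -158 + 0 = -158)
(y(15) - 64)*F = (-4 - 64)*(-158) = -68*(-158) = 10744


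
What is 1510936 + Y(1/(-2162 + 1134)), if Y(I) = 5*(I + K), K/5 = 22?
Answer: 1553807603/1028 ≈ 1.5115e+6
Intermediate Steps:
K = 110 (K = 5*22 = 110)
Y(I) = 550 + 5*I (Y(I) = 5*(I + 110) = 5*(110 + I) = 550 + 5*I)
1510936 + Y(1/(-2162 + 1134)) = 1510936 + (550 + 5/(-2162 + 1134)) = 1510936 + (550 + 5/(-1028)) = 1510936 + (550 + 5*(-1/1028)) = 1510936 + (550 - 5/1028) = 1510936 + 565395/1028 = 1553807603/1028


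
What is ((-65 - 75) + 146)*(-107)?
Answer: -642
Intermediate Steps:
((-65 - 75) + 146)*(-107) = (-140 + 146)*(-107) = 6*(-107) = -642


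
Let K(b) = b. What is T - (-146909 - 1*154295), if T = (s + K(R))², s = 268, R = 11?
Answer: 379045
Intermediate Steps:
T = 77841 (T = (268 + 11)² = 279² = 77841)
T - (-146909 - 1*154295) = 77841 - (-146909 - 1*154295) = 77841 - (-146909 - 154295) = 77841 - 1*(-301204) = 77841 + 301204 = 379045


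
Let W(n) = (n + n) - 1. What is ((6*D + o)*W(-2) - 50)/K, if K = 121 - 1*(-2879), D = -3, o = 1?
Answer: 7/600 ≈ 0.011667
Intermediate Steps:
W(n) = -1 + 2*n (W(n) = 2*n - 1 = -1 + 2*n)
K = 3000 (K = 121 + 2879 = 3000)
((6*D + o)*W(-2) - 50)/K = ((6*(-3) + 1)*(-1 + 2*(-2)) - 50)/3000 = ((-18 + 1)*(-1 - 4) - 50)*(1/3000) = (-17*(-5) - 50)*(1/3000) = (85 - 50)*(1/3000) = 35*(1/3000) = 7/600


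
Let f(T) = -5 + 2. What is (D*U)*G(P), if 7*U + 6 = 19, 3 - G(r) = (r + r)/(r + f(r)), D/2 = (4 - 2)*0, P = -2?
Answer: 0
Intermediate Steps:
f(T) = -3
D = 0 (D = 2*((4 - 2)*0) = 2*(2*0) = 2*0 = 0)
G(r) = 3 - 2*r/(-3 + r) (G(r) = 3 - (r + r)/(r - 3) = 3 - 2*r/(-3 + r))
U = 13/7 (U = -6/7 + (⅐)*19 = -6/7 + 19/7 = 13/7 ≈ 1.8571)
(D*U)*G(P) = (0*(13/7))*((-9 - 2)/(-3 - 2)) = 0*(-11/(-5)) = 0*(-⅕*(-11)) = 0*(11/5) = 0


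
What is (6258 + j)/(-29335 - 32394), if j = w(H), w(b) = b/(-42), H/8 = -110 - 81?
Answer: -132182/1296309 ≈ -0.10197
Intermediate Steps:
H = -1528 (H = 8*(-110 - 81) = 8*(-191) = -1528)
w(b) = -b/42 (w(b) = b*(-1/42) = -b/42)
j = 764/21 (j = -1/42*(-1528) = 764/21 ≈ 36.381)
(6258 + j)/(-29335 - 32394) = (6258 + 764/21)/(-29335 - 32394) = (132182/21)/(-61729) = (132182/21)*(-1/61729) = -132182/1296309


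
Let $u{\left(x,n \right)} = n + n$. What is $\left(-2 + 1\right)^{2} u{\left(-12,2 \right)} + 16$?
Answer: $20$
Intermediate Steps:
$u{\left(x,n \right)} = 2 n$
$\left(-2 + 1\right)^{2} u{\left(-12,2 \right)} + 16 = \left(-2 + 1\right)^{2} \cdot 2 \cdot 2 + 16 = \left(-1\right)^{2} \cdot 4 + 16 = 1 \cdot 4 + 16 = 4 + 16 = 20$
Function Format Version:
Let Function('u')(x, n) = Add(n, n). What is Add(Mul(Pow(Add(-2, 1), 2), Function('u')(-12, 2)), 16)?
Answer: 20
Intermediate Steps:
Function('u')(x, n) = Mul(2, n)
Add(Mul(Pow(Add(-2, 1), 2), Function('u')(-12, 2)), 16) = Add(Mul(Pow(Add(-2, 1), 2), Mul(2, 2)), 16) = Add(Mul(Pow(-1, 2), 4), 16) = Add(Mul(1, 4), 16) = Add(4, 16) = 20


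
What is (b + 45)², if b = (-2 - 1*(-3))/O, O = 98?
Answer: 19456921/9604 ≈ 2025.9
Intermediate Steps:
b = 1/98 (b = (-2 - 1*(-3))/98 = (-2 + 3)*(1/98) = 1*(1/98) = 1/98 ≈ 0.010204)
(b + 45)² = (1/98 + 45)² = (4411/98)² = 19456921/9604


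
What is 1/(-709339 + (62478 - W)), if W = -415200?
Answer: -1/231661 ≈ -4.3167e-6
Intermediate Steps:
1/(-709339 + (62478 - W)) = 1/(-709339 + (62478 - 1*(-415200))) = 1/(-709339 + (62478 + 415200)) = 1/(-709339 + 477678) = 1/(-231661) = -1/231661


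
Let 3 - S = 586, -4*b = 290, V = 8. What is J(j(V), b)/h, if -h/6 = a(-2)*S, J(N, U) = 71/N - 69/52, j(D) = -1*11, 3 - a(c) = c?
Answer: -4451/10004280 ≈ -0.00044491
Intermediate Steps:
a(c) = 3 - c
j(D) = -11
b = -145/2 (b = -1/4*290 = -145/2 ≈ -72.500)
S = -583 (S = 3 - 1*586 = 3 - 586 = -583)
J(N, U) = -69/52 + 71/N (J(N, U) = 71/N - 69*1/52 = 71/N - 69/52 = -69/52 + 71/N)
h = 17490 (h = -6*(3 - 1*(-2))*(-583) = -6*(3 + 2)*(-583) = -30*(-583) = -6*(-2915) = 17490)
J(j(V), b)/h = (-69/52 + 71/(-11))/17490 = (-69/52 + 71*(-1/11))*(1/17490) = (-69/52 - 71/11)*(1/17490) = -4451/572*1/17490 = -4451/10004280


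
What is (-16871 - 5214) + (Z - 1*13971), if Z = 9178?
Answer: -26878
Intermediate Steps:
(-16871 - 5214) + (Z - 1*13971) = (-16871 - 5214) + (9178 - 1*13971) = -22085 + (9178 - 13971) = -22085 - 4793 = -26878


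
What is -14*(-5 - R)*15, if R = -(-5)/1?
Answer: 2100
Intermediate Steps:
R = 5 (R = -(-5) = -5*(-1) = 5)
-14*(-5 - R)*15 = -14*(-5 - 1*5)*15 = -14*(-5 - 5)*15 = -14*(-10)*15 = 140*15 = 2100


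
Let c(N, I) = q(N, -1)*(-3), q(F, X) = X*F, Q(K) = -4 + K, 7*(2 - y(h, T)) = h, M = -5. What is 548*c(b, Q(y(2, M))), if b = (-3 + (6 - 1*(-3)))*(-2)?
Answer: -19728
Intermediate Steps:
y(h, T) = 2 - h/7
b = -12 (b = (-3 + (6 + 3))*(-2) = (-3 + 9)*(-2) = 6*(-2) = -12)
q(F, X) = F*X
c(N, I) = 3*N (c(N, I) = (N*(-1))*(-3) = -N*(-3) = 3*N)
548*c(b, Q(y(2, M))) = 548*(3*(-12)) = 548*(-36) = -19728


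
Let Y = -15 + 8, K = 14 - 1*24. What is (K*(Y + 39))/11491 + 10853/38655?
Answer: 112342223/444184605 ≈ 0.25292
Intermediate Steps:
K = -10 (K = 14 - 24 = -10)
Y = -7
(K*(Y + 39))/11491 + 10853/38655 = -10*(-7 + 39)/11491 + 10853/38655 = -10*32*(1/11491) + 10853*(1/38655) = -320*1/11491 + 10853/38655 = -320/11491 + 10853/38655 = 112342223/444184605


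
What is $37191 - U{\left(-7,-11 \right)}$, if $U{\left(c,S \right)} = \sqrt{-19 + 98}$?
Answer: $37191 - \sqrt{79} \approx 37182.0$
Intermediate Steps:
$U{\left(c,S \right)} = \sqrt{79}$
$37191 - U{\left(-7,-11 \right)} = 37191 - \sqrt{79}$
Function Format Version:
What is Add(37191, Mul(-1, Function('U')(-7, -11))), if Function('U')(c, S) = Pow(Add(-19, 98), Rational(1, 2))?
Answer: Add(37191, Mul(-1, Pow(79, Rational(1, 2)))) ≈ 37182.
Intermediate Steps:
Function('U')(c, S) = Pow(79, Rational(1, 2))
Add(37191, Mul(-1, Function('U')(-7, -11))) = Add(37191, Mul(-1, Pow(79, Rational(1, 2))))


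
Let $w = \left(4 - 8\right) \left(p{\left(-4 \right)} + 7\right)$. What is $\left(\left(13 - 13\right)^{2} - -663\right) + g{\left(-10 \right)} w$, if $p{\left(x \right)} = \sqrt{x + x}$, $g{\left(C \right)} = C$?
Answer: $943 + 80 i \sqrt{2} \approx 943.0 + 113.14 i$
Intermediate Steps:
$p{\left(x \right)} = \sqrt{2} \sqrt{x}$ ($p{\left(x \right)} = \sqrt{2 x} = \sqrt{2} \sqrt{x}$)
$w = -28 - 8 i \sqrt{2}$ ($w = \left(4 - 8\right) \left(\sqrt{2} \sqrt{-4} + 7\right) = \left(4 - 8\right) \left(\sqrt{2} \cdot 2 i + 7\right) = - 4 \left(2 i \sqrt{2} + 7\right) = - 4 \left(7 + 2 i \sqrt{2}\right) = -28 - 8 i \sqrt{2} \approx -28.0 - 11.314 i$)
$\left(\left(13 - 13\right)^{2} - -663\right) + g{\left(-10 \right)} w = \left(\left(13 - 13\right)^{2} - -663\right) - 10 \left(-28 - 8 i \sqrt{2}\right) = \left(0^{2} + 663\right) + \left(280 + 80 i \sqrt{2}\right) = \left(0 + 663\right) + \left(280 + 80 i \sqrt{2}\right) = 663 + \left(280 + 80 i \sqrt{2}\right) = 943 + 80 i \sqrt{2}$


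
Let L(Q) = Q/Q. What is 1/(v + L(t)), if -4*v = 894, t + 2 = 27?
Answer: -2/445 ≈ -0.0044944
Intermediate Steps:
t = 25 (t = -2 + 27 = 25)
v = -447/2 (v = -¼*894 = -447/2 ≈ -223.50)
L(Q) = 1
1/(v + L(t)) = 1/(-447/2 + 1) = 1/(-445/2) = -2/445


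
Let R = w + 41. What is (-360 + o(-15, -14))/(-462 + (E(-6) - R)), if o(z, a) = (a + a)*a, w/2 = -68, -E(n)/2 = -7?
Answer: -32/353 ≈ -0.090652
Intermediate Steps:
E(n) = 14 (E(n) = -2*(-7) = 14)
w = -136 (w = 2*(-68) = -136)
o(z, a) = 2*a**2 (o(z, a) = (2*a)*a = 2*a**2)
R = -95 (R = -136 + 41 = -95)
(-360 + o(-15, -14))/(-462 + (E(-6) - R)) = (-360 + 2*(-14)**2)/(-462 + (14 - 1*(-95))) = (-360 + 2*196)/(-462 + (14 + 95)) = (-360 + 392)/(-462 + 109) = 32/(-353) = 32*(-1/353) = -32/353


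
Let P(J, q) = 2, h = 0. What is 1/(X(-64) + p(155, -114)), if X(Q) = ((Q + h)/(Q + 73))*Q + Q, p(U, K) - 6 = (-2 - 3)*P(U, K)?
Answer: 9/3484 ≈ 0.0025832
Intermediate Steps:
p(U, K) = -4 (p(U, K) = 6 + (-2 - 3)*2 = 6 - 5*2 = 6 - 10 = -4)
X(Q) = Q + Q**2/(73 + Q) (X(Q) = ((Q + 0)/(Q + 73))*Q + Q = (Q/(73 + Q))*Q + Q = Q**2/(73 + Q) + Q = Q + Q**2/(73 + Q))
1/(X(-64) + p(155, -114)) = 1/(-64*(73 + 2*(-64))/(73 - 64) - 4) = 1/(-64*(73 - 128)/9 - 4) = 1/(-64*1/9*(-55) - 4) = 1/(3520/9 - 4) = 1/(3484/9) = 9/3484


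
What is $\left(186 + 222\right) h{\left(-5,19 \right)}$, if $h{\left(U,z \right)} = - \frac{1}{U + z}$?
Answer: $- \frac{204}{7} \approx -29.143$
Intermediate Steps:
$\left(186 + 222\right) h{\left(-5,19 \right)} = \left(186 + 222\right) \left(- \frac{1}{-5 + 19}\right) = 408 \left(- \frac{1}{14}\right) = - \frac{204}{7}$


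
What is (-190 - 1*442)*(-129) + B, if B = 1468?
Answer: 82996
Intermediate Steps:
(-190 - 1*442)*(-129) + B = (-190 - 1*442)*(-129) + 1468 = (-190 - 442)*(-129) + 1468 = -632*(-129) + 1468 = 81528 + 1468 = 82996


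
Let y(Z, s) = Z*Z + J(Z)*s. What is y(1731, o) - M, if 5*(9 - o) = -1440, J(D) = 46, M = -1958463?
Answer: 4968486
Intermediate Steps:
o = 297 (o = 9 - ⅕*(-1440) = 9 + 288 = 297)
y(Z, s) = Z² + 46*s (y(Z, s) = Z*Z + 46*s = Z² + 46*s)
y(1731, o) - M = (1731² + 46*297) - 1*(-1958463) = (2996361 + 13662) + 1958463 = 3010023 + 1958463 = 4968486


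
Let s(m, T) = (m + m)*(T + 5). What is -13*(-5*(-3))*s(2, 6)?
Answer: -8580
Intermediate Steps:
s(m, T) = 2*m*(5 + T) (s(m, T) = (2*m)*(5 + T) = 2*m*(5 + T))
-13*(-5*(-3))*s(2, 6) = -13*(-5*(-3))*2*2*(5 + 6) = -195*2*2*11 = -195*44 = -13*660 = -8580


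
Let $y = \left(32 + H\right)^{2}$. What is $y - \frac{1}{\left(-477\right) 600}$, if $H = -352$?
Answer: $\frac{29306880001}{286200} \approx 1.024 \cdot 10^{5}$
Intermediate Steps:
$y = 102400$ ($y = \left(32 - 352\right)^{2} = \left(-320\right)^{2} = 102400$)
$y - \frac{1}{\left(-477\right) 600} = 102400 - \frac{1}{\left(-477\right) 600} = 102400 - \frac{1}{-286200} = 102400 - - \frac{1}{286200} = 102400 + \frac{1}{286200} = \frac{29306880001}{286200}$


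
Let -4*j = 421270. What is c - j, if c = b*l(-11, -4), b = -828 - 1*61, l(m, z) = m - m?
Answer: 210635/2 ≈ 1.0532e+5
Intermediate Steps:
l(m, z) = 0
b = -889 (b = -828 - 61 = -889)
j = -210635/2 (j = -¼*421270 = -210635/2 ≈ -1.0532e+5)
c = 0 (c = -889*0 = 0)
c - j = 0 - 1*(-210635/2) = 0 + 210635/2 = 210635/2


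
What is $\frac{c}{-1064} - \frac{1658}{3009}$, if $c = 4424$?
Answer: $- \frac{269213}{57171} \approx -4.7089$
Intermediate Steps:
$\frac{c}{-1064} - \frac{1658}{3009} = \frac{4424}{-1064} - \frac{1658}{3009} = 4424 \left(- \frac{1}{1064}\right) - \frac{1658}{3009} = - \frac{79}{19} - \frac{1658}{3009} = - \frac{269213}{57171}$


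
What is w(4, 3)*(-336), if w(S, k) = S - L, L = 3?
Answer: -336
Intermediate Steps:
w(S, k) = -3 + S (w(S, k) = S - 1*3 = S - 3 = -3 + S)
w(4, 3)*(-336) = (-3 + 4)*(-336) = 1*(-336) = -336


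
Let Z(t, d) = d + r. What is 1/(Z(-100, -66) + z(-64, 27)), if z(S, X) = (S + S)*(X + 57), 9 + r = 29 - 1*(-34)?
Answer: -1/10764 ≈ -9.2902e-5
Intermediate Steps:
r = 54 (r = -9 + (29 - 1*(-34)) = -9 + (29 + 34) = -9 + 63 = 54)
Z(t, d) = 54 + d (Z(t, d) = d + 54 = 54 + d)
z(S, X) = 2*S*(57 + X) (z(S, X) = (2*S)*(57 + X) = 2*S*(57 + X))
1/(Z(-100, -66) + z(-64, 27)) = 1/((54 - 66) + 2*(-64)*(57 + 27)) = 1/(-12 + 2*(-64)*84) = 1/(-12 - 10752) = 1/(-10764) = -1/10764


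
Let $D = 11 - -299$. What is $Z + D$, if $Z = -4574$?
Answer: $-4264$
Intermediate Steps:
$D = 310$ ($D = 11 + 299 = 310$)
$Z + D = -4574 + 310 = -4264$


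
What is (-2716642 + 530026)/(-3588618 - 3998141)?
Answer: 2186616/7586759 ≈ 0.28821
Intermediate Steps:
(-2716642 + 530026)/(-3588618 - 3998141) = -2186616/(-7586759) = -2186616*(-1/7586759) = 2186616/7586759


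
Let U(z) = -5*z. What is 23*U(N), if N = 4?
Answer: -460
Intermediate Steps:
23*U(N) = 23*(-5*4) = 23*(-20) = -460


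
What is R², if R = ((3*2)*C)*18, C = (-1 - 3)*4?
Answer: 2985984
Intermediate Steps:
C = -16 (C = -4*4 = -16)
R = -1728 (R = ((3*2)*(-16))*18 = (6*(-16))*18 = -96*18 = -1728)
R² = (-1728)² = 2985984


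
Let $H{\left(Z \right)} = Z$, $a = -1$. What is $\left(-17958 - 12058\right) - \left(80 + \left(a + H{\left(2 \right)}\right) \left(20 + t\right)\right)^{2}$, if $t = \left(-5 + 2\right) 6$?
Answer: $-36740$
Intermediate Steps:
$t = -18$ ($t = \left(-3\right) 6 = -18$)
$\left(-17958 - 12058\right) - \left(80 + \left(a + H{\left(2 \right)}\right) \left(20 + t\right)\right)^{2} = \left(-17958 - 12058\right) - \left(80 + \left(-1 + 2\right) \left(20 - 18\right)\right)^{2} = \left(-17958 - 12058\right) - \left(80 + 1 \cdot 2\right)^{2} = -30016 - \left(80 + 2\right)^{2} = -30016 - 82^{2} = -30016 - 6724 = -36740$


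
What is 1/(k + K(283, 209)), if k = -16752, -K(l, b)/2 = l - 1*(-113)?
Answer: -1/17544 ≈ -5.7000e-5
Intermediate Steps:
K(l, b) = -226 - 2*l (K(l, b) = -2*(l - 1*(-113)) = -2*(l + 113) = -2*(113 + l) = -226 - 2*l)
1/(k + K(283, 209)) = 1/(-16752 + (-226 - 2*283)) = 1/(-16752 + (-226 - 566)) = 1/(-16752 - 792) = 1/(-17544) = -1/17544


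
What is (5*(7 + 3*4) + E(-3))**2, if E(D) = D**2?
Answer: 10816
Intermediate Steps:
(5*(7 + 3*4) + E(-3))**2 = (5*(7 + 3*4) + (-3)**2)**2 = (5*(7 + 12) + 9)**2 = (5*19 + 9)**2 = (95 + 9)**2 = 104**2 = 10816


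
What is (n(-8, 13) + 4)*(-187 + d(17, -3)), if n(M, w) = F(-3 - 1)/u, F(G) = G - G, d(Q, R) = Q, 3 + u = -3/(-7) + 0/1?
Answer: -680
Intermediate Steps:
u = -18/7 (u = -3 + (-3/(-7) + 0/1) = -3 + (-3*(-1/7) + 0*1) = -3 + (3/7 + 0) = -3 + 3/7 = -18/7 ≈ -2.5714)
F(G) = 0
n(M, w) = 0 (n(M, w) = 0/(-18/7) = 0*(-7/18) = 0)
(n(-8, 13) + 4)*(-187 + d(17, -3)) = (0 + 4)*(-187 + 17) = 4*(-170) = -680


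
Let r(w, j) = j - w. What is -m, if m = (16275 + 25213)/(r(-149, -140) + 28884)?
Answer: -41488/28893 ≈ -1.4359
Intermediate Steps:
m = 41488/28893 (m = (16275 + 25213)/((-140 - 1*(-149)) + 28884) = 41488/((-140 + 149) + 28884) = 41488/(9 + 28884) = 41488/28893 ≈ 1.4359)
-m = -1*41488/28893 = -41488/28893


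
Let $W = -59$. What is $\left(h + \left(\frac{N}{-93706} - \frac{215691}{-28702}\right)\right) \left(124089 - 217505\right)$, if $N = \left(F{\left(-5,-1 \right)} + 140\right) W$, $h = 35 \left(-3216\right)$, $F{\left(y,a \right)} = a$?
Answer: $\frac{7069612121337629288}{672387403} \approx 1.0514 \cdot 10^{10}$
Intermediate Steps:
$h = -112560$
$N = -8201$ ($N = \left(-1 + 140\right) \left(-59\right) = 139 \left(-59\right) = -8201$)
$\left(h + \left(\frac{N}{-93706} - \frac{215691}{-28702}\right)\right) \left(124089 - 217505\right) = \left(-112560 - \left(- \frac{215691}{28702} - \frac{8201}{93706}\right)\right) \left(124089 - 217505\right) = \left(-112560 - - \frac{5111731487}{672387403}\right) \left(-93416\right) = \left(-112560 + \left(\frac{8201}{93706} + \frac{215691}{28702}\right)\right) \left(-93416\right) = \left(-112560 + \frac{5111731487}{672387403}\right) \left(-93416\right) = \left(- \frac{75678814350193}{672387403}\right) \left(-93416\right) = \frac{7069612121337629288}{672387403}$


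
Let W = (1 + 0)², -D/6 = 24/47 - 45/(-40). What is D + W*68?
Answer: 10939/188 ≈ 58.186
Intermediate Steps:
D = -1845/188 (D = -6*(24/47 - 45/(-40)) = -6*(24*(1/47) - 45*(-1/40)) = -6*(24/47 + 9/8) = -6*615/376 = -1845/188 ≈ -9.8138)
W = 1 (W = 1² = 1)
D + W*68 = -1845/188 + 1*68 = -1845/188 + 68 = 10939/188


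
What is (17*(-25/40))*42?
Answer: -1785/4 ≈ -446.25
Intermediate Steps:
(17*(-25/40))*42 = (17*(-25*1/40))*42 = (17*(-5/8))*42 = -85/8*42 = -1785/4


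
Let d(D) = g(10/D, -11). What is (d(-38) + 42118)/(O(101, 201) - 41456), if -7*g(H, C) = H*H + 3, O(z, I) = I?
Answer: -106431078/104251385 ≈ -1.0209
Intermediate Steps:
g(H, C) = -3/7 - H**2/7 (g(H, C) = -(H*H + 3)/7 = -(H**2 + 3)/7 = -(3 + H**2)/7 = -3/7 - H**2/7)
d(D) = -3/7 - 100/(7*D**2) (d(D) = -3/7 - 100/D**2/7 = -3/7 - 100/(7*D**2))
(d(-38) + 42118)/(O(101, 201) - 41456) = ((-3/7 - 100/7/(-38)**2) + 42118)/(201 - 41456) = ((-3/7 - 100/7*1/1444) + 42118)/(-41255) = ((-3/7 - 25/2527) + 42118)*(-1/41255) = (-1108/2527 + 42118)*(-1/41255) = (106431078/2527)*(-1/41255) = -106431078/104251385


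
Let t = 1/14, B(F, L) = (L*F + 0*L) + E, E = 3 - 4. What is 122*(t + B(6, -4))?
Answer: -21289/7 ≈ -3041.3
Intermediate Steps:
E = -1
B(F, L) = -1 + F*L (B(F, L) = (L*F + 0*L) - 1 = (F*L + 0) - 1 = F*L - 1 = -1 + F*L)
t = 1/14 ≈ 0.071429
122*(t + B(6, -4)) = 122*(1/14 + (-1 + 6*(-4))) = 122*(1/14 + (-1 - 24)) = 122*(1/14 - 25) = 122*(-349/14) = -21289/7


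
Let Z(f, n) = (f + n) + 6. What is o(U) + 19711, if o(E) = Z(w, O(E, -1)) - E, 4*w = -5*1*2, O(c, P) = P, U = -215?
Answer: 39857/2 ≈ 19929.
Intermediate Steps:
w = -5/2 (w = (-5*1*2)/4 = (-5*2)/4 = (1/4)*(-10) = -5/2 ≈ -2.5000)
Z(f, n) = 6 + f + n
o(E) = 5/2 - E (o(E) = (6 - 5/2 - 1) - E = 5/2 - E)
o(U) + 19711 = (5/2 - 1*(-215)) + 19711 = (5/2 + 215) + 19711 = 435/2 + 19711 = 39857/2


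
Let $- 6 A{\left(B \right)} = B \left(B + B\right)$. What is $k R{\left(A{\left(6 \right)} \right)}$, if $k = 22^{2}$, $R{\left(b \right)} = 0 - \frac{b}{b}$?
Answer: $-484$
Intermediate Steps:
$A{\left(B \right)} = - \frac{B^{2}}{3}$ ($A{\left(B \right)} = - \frac{B \left(B + B\right)}{6} = - \frac{B 2 B}{6} = - \frac{2 B^{2}}{6} = - \frac{B^{2}}{3}$)
$R{\left(b \right)} = -1$ ($R{\left(b \right)} = 0 - 1 = -1$)
$k = 484$
$k R{\left(A{\left(6 \right)} \right)} = 484 \left(-1\right) = -484$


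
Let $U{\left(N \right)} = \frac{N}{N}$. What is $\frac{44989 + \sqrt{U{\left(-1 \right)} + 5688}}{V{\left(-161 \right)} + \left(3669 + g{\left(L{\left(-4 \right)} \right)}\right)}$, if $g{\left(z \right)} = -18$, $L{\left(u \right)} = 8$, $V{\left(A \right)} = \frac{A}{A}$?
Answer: $\frac{44989}{3652} + \frac{\sqrt{5689}}{3652} \approx 12.34$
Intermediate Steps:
$V{\left(A \right)} = 1$
$U{\left(N \right)} = 1$
$\frac{44989 + \sqrt{U{\left(-1 \right)} + 5688}}{V{\left(-161 \right)} + \left(3669 + g{\left(L{\left(-4 \right)} \right)}\right)} = \frac{44989 + \sqrt{1 + 5688}}{1 + \left(3669 - 18\right)} = \frac{44989 + \sqrt{5689}}{1 + 3651} = \frac{44989 + \sqrt{5689}}{3652} = \left(44989 + \sqrt{5689}\right) \frac{1}{3652} = \frac{44989}{3652} + \frac{\sqrt{5689}}{3652}$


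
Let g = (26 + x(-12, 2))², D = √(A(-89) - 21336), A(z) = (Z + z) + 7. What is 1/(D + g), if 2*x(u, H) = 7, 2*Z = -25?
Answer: 13924/12460249 - 8*I*√85722/12460249 ≈ 0.0011175 - 0.00018798*I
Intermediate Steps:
Z = -25/2 (Z = (½)*(-25) = -25/2 ≈ -12.500)
x(u, H) = 7/2 (x(u, H) = (½)*7 = 7/2)
A(z) = -11/2 + z (A(z) = (-25/2 + z) + 7 = -11/2 + z)
D = I*√85722/2 (D = √((-11/2 - 89) - 21336) = √(-189/2 - 21336) = √(-42861/2) = I*√85722/2 ≈ 146.39*I)
g = 3481/4 (g = (26 + 7/2)² = (59/2)² = 3481/4 ≈ 870.25)
1/(D + g) = 1/(I*√85722/2 + 3481/4) = 1/(3481/4 + I*√85722/2)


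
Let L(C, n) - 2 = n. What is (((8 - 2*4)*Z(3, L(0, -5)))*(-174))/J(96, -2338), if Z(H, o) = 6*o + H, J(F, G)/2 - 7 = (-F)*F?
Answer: 0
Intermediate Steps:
L(C, n) = 2 + n
J(F, G) = 14 - 2*F² (J(F, G) = 14 + 2*((-F)*F) = 14 + 2*(-F²) = 14 - 2*F²)
Z(H, o) = H + 6*o
(((8 - 2*4)*Z(3, L(0, -5)))*(-174))/J(96, -2338) = (((8 - 2*4)*(3 + 6*(2 - 5)))*(-174))/(14 - 2*96²) = (((8 - 8)*(3 + 6*(-3)))*(-174))/(14 - 2*9216) = ((0*(3 - 18))*(-174))/(14 - 18432) = ((0*(-15))*(-174))/(-18418) = (0*(-174))*(-1/18418) = 0*(-1/18418) = 0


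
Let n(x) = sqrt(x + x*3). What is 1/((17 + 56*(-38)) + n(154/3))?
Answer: -6333/13368347 - 2*sqrt(462)/13368347 ≈ -0.00047695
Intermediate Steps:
n(x) = 2*sqrt(x) (n(x) = sqrt(x + 3*x) = sqrt(4*x) = 2*sqrt(x))
1/((17 + 56*(-38)) + n(154/3)) = 1/((17 + 56*(-38)) + 2*sqrt(154/3)) = 1/((17 - 2128) + 2*sqrt(154*(1/3))) = 1/(-2111 + 2*sqrt(154/3)) = 1/(-2111 + 2*(sqrt(462)/3)) = 1/(-2111 + 2*sqrt(462)/3)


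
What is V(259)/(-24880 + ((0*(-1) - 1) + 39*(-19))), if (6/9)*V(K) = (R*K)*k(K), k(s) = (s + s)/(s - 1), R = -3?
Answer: 201243/2203492 ≈ 0.091329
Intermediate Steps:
k(s) = 2*s/(-1 + s) (k(s) = (2*s)/(-1 + s) = 2*s/(-1 + s))
V(K) = -9*K²/(-1 + K) (V(K) = 3*((-3*K)*(2*K/(-1 + K)))/2 = 3*(-6*K²/(-1 + K))/2 = -9*K²/(-1 + K))
V(259)/(-24880 + ((0*(-1) - 1) + 39*(-19))) = (-9*259²/(-1 + 259))/(-24880 + ((0*(-1) - 1) + 39*(-19))) = (-9*67081/258)/(-24880 + ((0 - 1) - 741)) = (-9*67081*1/258)/(-24880 + (-1 - 741)) = -201243/(86*(-24880 - 742)) = -201243/86/(-25622) = -201243/86*(-1/25622) = 201243/2203492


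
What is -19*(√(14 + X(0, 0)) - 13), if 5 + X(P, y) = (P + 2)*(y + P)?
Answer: 190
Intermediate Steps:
X(P, y) = -5 + (2 + P)*(P + y) (X(P, y) = -5 + (P + 2)*(y + P) = -5 + (2 + P)*(P + y))
-19*(√(14 + X(0, 0)) - 13) = -19*(√(14 + (-5 + 0² + 2*0 + 2*0 + 0*0)) - 13) = -19*(√(14 + (-5 + 0 + 0 + 0 + 0)) - 13) = -19*(√(14 - 5) - 13) = -19*(√9 - 13) = -19*(3 - 13) = -19*(-10) = 190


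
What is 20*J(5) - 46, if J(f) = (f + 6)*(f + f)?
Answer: 2154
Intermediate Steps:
J(f) = 2*f*(6 + f) (J(f) = (6 + f)*(2*f) = 2*f*(6 + f))
20*J(5) - 46 = 20*(2*5*(6 + 5)) - 46 = 20*(2*5*11) - 46 = 20*110 - 46 = 2200 - 46 = 2154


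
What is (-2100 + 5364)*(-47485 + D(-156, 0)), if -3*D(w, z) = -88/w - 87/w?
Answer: -6044698160/39 ≈ -1.5499e+8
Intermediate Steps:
D(w, z) = 175/(3*w) (D(w, z) = -(-88/w - 87/w)/3 = -(-175)/(3*w) = 175/(3*w))
(-2100 + 5364)*(-47485 + D(-156, 0)) = (-2100 + 5364)*(-47485 + (175/3)/(-156)) = 3264*(-47485 + (175/3)*(-1/156)) = 3264*(-47485 - 175/468) = 3264*(-22223155/468) = -6044698160/39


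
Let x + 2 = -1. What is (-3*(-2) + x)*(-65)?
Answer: -195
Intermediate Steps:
x = -3 (x = -2 - 1 = -3)
(-3*(-2) + x)*(-65) = (-3*(-2) - 3)*(-65) = (6 - 3)*(-65) = 3*(-65) = -195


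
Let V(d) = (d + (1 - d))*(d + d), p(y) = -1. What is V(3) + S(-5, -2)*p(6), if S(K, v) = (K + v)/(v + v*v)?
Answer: 19/2 ≈ 9.5000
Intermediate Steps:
S(K, v) = (K + v)/(v + v**2)
V(d) = 2*d (V(d) = 1*(2*d) = 2*d)
V(3) + S(-5, -2)*p(6) = 2*3 + ((-5 - 2)/((-2)*(1 - 2)))*(-1) = 6 - 1/2*(-7)/(-1)*(-1) = 6 - 1/2*(-1)*(-7)*(-1) = 6 - 7/2*(-1) = 6 + 7/2 = 19/2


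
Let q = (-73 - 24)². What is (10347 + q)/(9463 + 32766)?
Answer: 1796/3839 ≈ 0.46783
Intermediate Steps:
q = 9409 (q = (-97)² = 9409)
(10347 + q)/(9463 + 32766) = (10347 + 9409)/(9463 + 32766) = 19756/42229 = 19756*(1/42229) = 1796/3839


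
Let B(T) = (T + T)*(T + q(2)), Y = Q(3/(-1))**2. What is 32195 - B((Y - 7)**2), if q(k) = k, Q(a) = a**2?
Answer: -59962861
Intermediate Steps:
Y = 81 (Y = ((3/(-1))**2)**2 = ((3*(-1))**2)**2 = ((-3)**2)**2 = 9**2 = 81)
B(T) = 2*T*(2 + T) (B(T) = (T + T)*(T + 2) = (2*T)*(2 + T) = 2*T*(2 + T))
32195 - B((Y - 7)**2) = 32195 - 2*(81 - 7)**2*(2 + (81 - 7)**2) = 32195 - 2*74**2*(2 + 74**2) = 32195 - 2*5476*(2 + 5476) = 32195 - 2*5476*5478 = 32195 - 1*59995056 = 32195 - 59995056 = -59962861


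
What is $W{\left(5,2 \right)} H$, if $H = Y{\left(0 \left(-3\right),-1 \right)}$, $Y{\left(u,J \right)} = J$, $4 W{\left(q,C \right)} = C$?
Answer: $- \frac{1}{2} \approx -0.5$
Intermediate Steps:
$W{\left(q,C \right)} = \frac{C}{4}$
$H = -1$
$W{\left(5,2 \right)} H = \frac{1}{4} \cdot 2 \left(-1\right) = \frac{1}{2} \left(-1\right) = - \frac{1}{2}$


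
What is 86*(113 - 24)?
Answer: 7654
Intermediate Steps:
86*(113 - 24) = 86*89 = 7654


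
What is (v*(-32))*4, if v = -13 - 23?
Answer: 4608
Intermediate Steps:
v = -36
(v*(-32))*4 = -36*(-32)*4 = 1152*4 = 4608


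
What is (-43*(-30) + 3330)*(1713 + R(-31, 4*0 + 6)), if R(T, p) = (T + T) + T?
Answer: 7484400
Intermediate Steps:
R(T, p) = 3*T (R(T, p) = 2*T + T = 3*T)
(-43*(-30) + 3330)*(1713 + R(-31, 4*0 + 6)) = (-43*(-30) + 3330)*(1713 + 3*(-31)) = (1290 + 3330)*(1713 - 93) = 4620*1620 = 7484400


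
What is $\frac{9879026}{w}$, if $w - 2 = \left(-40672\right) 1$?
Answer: $- \frac{4939513}{20335} \approx -242.91$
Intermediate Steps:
$w = -40670$ ($w = 2 - 40672 = -40670$)
$\frac{9879026}{w} = \frac{9879026}{-40670} = 9879026 \left(- \frac{1}{40670}\right) = - \frac{4939513}{20335}$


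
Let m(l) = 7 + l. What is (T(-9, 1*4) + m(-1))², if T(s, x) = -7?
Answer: 1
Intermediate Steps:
(T(-9, 1*4) + m(-1))² = (-7 + (7 - 1))² = (-7 + 6)² = (-1)² = 1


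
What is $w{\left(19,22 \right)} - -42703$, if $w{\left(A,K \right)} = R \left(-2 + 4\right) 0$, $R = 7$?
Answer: $42703$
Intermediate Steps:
$w{\left(A,K \right)} = 0$ ($w{\left(A,K \right)} = 7 \left(-2 + 4\right) 0 = 7 \cdot 2 \cdot 0 = 14 \cdot 0 = 0$)
$w{\left(19,22 \right)} - -42703 = 0 - -42703 = 0 + 42703 = 42703$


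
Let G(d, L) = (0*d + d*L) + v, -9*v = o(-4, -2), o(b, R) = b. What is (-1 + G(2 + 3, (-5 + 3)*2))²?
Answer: 34225/81 ≈ 422.53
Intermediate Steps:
v = 4/9 (v = -⅑*(-4) = 4/9 ≈ 0.44444)
G(d, L) = 4/9 + L*d (G(d, L) = (0*d + d*L) + 4/9 = (0 + L*d) + 4/9 = L*d + 4/9 = 4/9 + L*d)
(-1 + G(2 + 3, (-5 + 3)*2))² = (-1 + (4/9 + ((-5 + 3)*2)*(2 + 3)))² = (-1 + (4/9 - 2*2*5))² = (-1 + (4/9 - 4*5))² = (-1 + (4/9 - 20))² = (-1 - 176/9)² = (-185/9)² = 34225/81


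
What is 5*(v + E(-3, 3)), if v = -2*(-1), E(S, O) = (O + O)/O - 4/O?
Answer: 40/3 ≈ 13.333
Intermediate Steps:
E(S, O) = 2 - 4/O (E(S, O) = (2*O)/O - 4/O = 2 - 4/O)
v = 2
5*(v + E(-3, 3)) = 5*(2 + (2 - 4/3)) = 5*(2 + ⅔) = 5*(8/3) = 40/3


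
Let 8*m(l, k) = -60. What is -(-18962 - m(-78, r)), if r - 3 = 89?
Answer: 37909/2 ≈ 18955.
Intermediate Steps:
r = 92 (r = 3 + 89 = 92)
m(l, k) = -15/2 (m(l, k) = (⅛)*(-60) = -15/2)
-(-18962 - m(-78, r)) = -(-18962 - 1*(-15/2)) = -(-18962 + 15/2) = -1*(-37909/2) = 37909/2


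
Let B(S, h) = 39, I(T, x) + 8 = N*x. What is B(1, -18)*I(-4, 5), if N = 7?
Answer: 1053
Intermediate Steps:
I(T, x) = -8 + 7*x
B(1, -18)*I(-4, 5) = 39*(-8 + 7*5) = 39*(-8 + 35) = 39*27 = 1053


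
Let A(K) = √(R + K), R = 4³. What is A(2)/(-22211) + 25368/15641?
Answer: 25368/15641 - √66/22211 ≈ 1.6215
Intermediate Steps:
R = 64
A(K) = √(64 + K)
A(2)/(-22211) + 25368/15641 = √(64 + 2)/(-22211) + 25368/15641 = √66*(-1/22211) + 25368*(1/15641) = -√66/22211 + 25368/15641 = 25368/15641 - √66/22211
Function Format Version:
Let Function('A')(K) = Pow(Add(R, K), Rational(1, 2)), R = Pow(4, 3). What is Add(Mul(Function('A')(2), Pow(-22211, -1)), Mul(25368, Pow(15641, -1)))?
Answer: Add(Rational(25368, 15641), Mul(Rational(-1, 22211), Pow(66, Rational(1, 2)))) ≈ 1.6215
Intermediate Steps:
R = 64
Function('A')(K) = Pow(Add(64, K), Rational(1, 2))
Add(Mul(Function('A')(2), Pow(-22211, -1)), Mul(25368, Pow(15641, -1))) = Add(Mul(Pow(Add(64, 2), Rational(1, 2)), Pow(-22211, -1)), Mul(25368, Pow(15641, -1))) = Add(Mul(Pow(66, Rational(1, 2)), Rational(-1, 22211)), Mul(25368, Rational(1, 15641))) = Add(Mul(Rational(-1, 22211), Pow(66, Rational(1, 2))), Rational(25368, 15641)) = Add(Rational(25368, 15641), Mul(Rational(-1, 22211), Pow(66, Rational(1, 2))))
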